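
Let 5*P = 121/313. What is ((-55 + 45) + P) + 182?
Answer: 269301/1565 ≈ 172.08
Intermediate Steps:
P = 121/1565 (P = (121/313)/5 = (121*(1/313))/5 = (⅕)*(121/313) = 121/1565 ≈ 0.077316)
((-55 + 45) + P) + 182 = ((-55 + 45) + 121/1565) + 182 = (-10 + 121/1565) + 182 = -15529/1565 + 182 = 269301/1565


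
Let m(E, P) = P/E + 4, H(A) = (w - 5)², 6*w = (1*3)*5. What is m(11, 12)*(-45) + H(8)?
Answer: -9805/44 ≈ -222.84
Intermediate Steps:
w = 5/2 (w = ((1*3)*5)/6 = (3*5)/6 = (⅙)*15 = 5/2 ≈ 2.5000)
H(A) = 25/4 (H(A) = (5/2 - 5)² = (-5/2)² = 25/4)
m(E, P) = 4 + P/E
m(11, 12)*(-45) + H(8) = (4 + 12/11)*(-45) + 25/4 = (56/11)*(-45) + 25/4 = -2520/11 + 25/4 = -9805/44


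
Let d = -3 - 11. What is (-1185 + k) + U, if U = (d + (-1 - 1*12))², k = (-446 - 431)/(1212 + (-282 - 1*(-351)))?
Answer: -585013/1281 ≈ -456.68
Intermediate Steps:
d = -14
k = -877/1281 (k = -877/(1212 + (-282 + 351)) = -877/(1212 + 69) = -877/1281 ≈ -0.68462)
U = 729 (U = (-14 + (-1 - 1*12))² = (-14 + (-1 - 12))² = (-14 - 13)² = (-27)² = 729)
(-1185 + k) + U = (-1185 - 877/1281) + 729 = -1518862/1281 + 729 = -585013/1281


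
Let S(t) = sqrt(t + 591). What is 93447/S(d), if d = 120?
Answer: 31149*sqrt(79)/79 ≈ 3504.5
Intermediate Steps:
S(t) = sqrt(591 + t)
93447/S(d) = 93447/(sqrt(591 + 120)) = 93447/(sqrt(711)) = 93447/((3*sqrt(79))) = 93447*(sqrt(79)/237) = 31149*sqrt(79)/79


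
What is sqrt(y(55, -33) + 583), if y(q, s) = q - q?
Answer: sqrt(583) ≈ 24.145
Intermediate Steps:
y(q, s) = 0
sqrt(y(55, -33) + 583) = sqrt(0 + 583) = sqrt(583)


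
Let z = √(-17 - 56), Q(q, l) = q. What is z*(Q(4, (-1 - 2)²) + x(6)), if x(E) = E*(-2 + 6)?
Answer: 28*I*√73 ≈ 239.23*I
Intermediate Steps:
x(E) = 4*E (x(E) = E*4 = 4*E)
z = I*√73 (z = √(-73) = I*√73 ≈ 8.544*I)
z*(Q(4, (-1 - 2)²) + x(6)) = (I*√73)*(4 + 4*6) = (I*√73)*(4 + 24) = (I*√73)*28 = 28*I*√73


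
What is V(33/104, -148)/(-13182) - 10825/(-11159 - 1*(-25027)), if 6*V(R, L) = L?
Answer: -213529609/274211964 ≈ -0.77870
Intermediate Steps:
V(R, L) = L/6
V(33/104, -148)/(-13182) - 10825/(-11159 - 1*(-25027)) = ((⅙)*(-148))/(-13182) - 10825/(-11159 - 1*(-25027)) = -74/3*(-1/13182) - 10825/(-11159 + 25027) = 37/19773 - 10825/13868 = -213529609/274211964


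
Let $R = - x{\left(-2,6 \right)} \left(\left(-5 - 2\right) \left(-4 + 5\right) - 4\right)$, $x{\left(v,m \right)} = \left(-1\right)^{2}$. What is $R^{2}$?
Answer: $121$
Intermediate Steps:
$x{\left(v,m \right)} = 1$
$R = 11$ ($R = - 1 \left(\left(-5 - 2\right) \left(-4 + 5\right) - 4\right) = - 1 \left(\left(-7\right) 1 - 4\right) = - 1 \left(-7 - 4\right) = - 1 \left(-11\right) = \left(-1\right) \left(-11\right) = 11$)
$R^{2} = 11^{2} = 121$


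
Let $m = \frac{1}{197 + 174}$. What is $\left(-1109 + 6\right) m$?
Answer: $- \frac{1103}{371} \approx -2.973$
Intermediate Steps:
$m = \frac{1}{371} \approx 0.0026954$
$\left(-1109 + 6\right) m = \left(-1109 + 6\right) \frac{1}{371} = \left(-1103\right) \frac{1}{371} = - \frac{1103}{371}$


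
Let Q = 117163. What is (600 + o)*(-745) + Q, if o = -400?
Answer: -31837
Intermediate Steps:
(600 + o)*(-745) + Q = (600 - 400)*(-745) + 117163 = 200*(-745) + 117163 = -149000 + 117163 = -31837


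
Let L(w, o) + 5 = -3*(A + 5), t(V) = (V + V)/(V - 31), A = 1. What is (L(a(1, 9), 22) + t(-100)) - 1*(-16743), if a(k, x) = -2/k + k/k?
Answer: 2190520/131 ≈ 16722.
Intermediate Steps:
a(k, x) = 1 - 2/k (a(k, x) = -2/k + 1 = 1 - 2/k)
t(V) = 2*V/(-31 + V) (t(V) = (2*V)/(-31 + V) = 2*V/(-31 + V))
L(w, o) = -23 (L(w, o) = -5 - 3*(1 + 5) = -5 - 3*6 = -5 - 18 = -23)
(L(a(1, 9), 22) + t(-100)) - 1*(-16743) = (-23 + 2*(-100)/(-31 - 100)) - 1*(-16743) = (-23 + 2*(-100)/(-131)) + 16743 = (-23 + 2*(-100)*(-1/131)) + 16743 = (-23 + 200/131) + 16743 = -2813/131 + 16743 = 2190520/131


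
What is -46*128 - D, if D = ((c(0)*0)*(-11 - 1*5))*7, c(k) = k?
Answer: -5888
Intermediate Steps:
D = 0 (D = ((0*0)*(-11 - 1*5))*7 = (0*(-11 - 5))*7 = (0*(-16))*7 = 0*7 = 0)
-46*128 - D = -46*128 - 1*0 = -5888 + 0 = -5888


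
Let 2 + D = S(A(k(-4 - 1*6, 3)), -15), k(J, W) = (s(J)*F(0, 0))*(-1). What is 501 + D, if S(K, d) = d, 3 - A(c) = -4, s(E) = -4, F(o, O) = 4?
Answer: 484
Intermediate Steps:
k(J, W) = 16 (k(J, W) = -4*4*(-1) = -16*(-1) = 16)
A(c) = 7 (A(c) = 3 - 1*(-4) = 3 + 4 = 7)
D = -17 (D = -2 - 15 = -17)
501 + D = 501 - 17 = 484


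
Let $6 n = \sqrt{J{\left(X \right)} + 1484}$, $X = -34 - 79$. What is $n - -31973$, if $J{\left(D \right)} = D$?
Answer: $31973 + \frac{\sqrt{1371}}{6} \approx 31979.0$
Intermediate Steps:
$X = -113$
$n = \frac{\sqrt{1371}}{6}$ ($n = \frac{\sqrt{-113 + 1484}}{6} = \frac{\sqrt{1371}}{6} \approx 6.1712$)
$n - -31973 = \frac{\sqrt{1371}}{6} - -31973 = \frac{\sqrt{1371}}{6} + 31973 = 31973 + \frac{\sqrt{1371}}{6}$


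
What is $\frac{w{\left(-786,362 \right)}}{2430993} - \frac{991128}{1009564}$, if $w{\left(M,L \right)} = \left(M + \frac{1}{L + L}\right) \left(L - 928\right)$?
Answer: $- \frac{177406717888273}{222108993043206} \approx -0.79874$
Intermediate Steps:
$w{\left(M,L \right)} = \left(-928 + L\right) \left(M + \frac{1}{2 L}\right)$ ($w{\left(M,L \right)} = \left(M + \frac{1}{2 L}\right) \left(-928 + L\right) = \left(-928 + L\right) \left(M + \frac{1}{2 L}\right)$)
$\frac{w{\left(-786,362 \right)}}{2430993} - \frac{991128}{1009564} = \frac{\frac{1}{2} - -729408 - \frac{464}{362} + 362 \left(-786\right)}{2430993} - \frac{991128}{1009564} = \left(\frac{1}{2} + 729408 - \frac{232}{181} - 284532\right) \frac{1}{2430993} - \frac{247782}{252391} = \frac{161044829}{362} \cdot \frac{1}{2430993} - \frac{247782}{252391} = \frac{161044829}{880019466} - \frac{247782}{252391} = - \frac{177406717888273}{222108993043206}$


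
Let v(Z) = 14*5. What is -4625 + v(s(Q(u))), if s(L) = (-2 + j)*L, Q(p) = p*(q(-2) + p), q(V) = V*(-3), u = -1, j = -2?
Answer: -4555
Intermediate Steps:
q(V) = -3*V
Q(p) = p*(6 + p) (Q(p) = p*(-3*(-2) + p) = p*(6 + p))
s(L) = -4*L (s(L) = (-2 - 2)*L = -4*L)
v(Z) = 70
-4625 + v(s(Q(u))) = -4625 + 70 = -4555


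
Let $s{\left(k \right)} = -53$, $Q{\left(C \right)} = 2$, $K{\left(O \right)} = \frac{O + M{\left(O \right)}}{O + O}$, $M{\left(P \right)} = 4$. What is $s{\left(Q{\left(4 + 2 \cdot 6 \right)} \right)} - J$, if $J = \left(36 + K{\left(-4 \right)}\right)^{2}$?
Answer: $-1349$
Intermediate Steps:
$K{\left(O \right)} = \frac{4 + O}{2 O}$ ($K{\left(O \right)} = \frac{O + 4}{O + O} = \frac{4 + O}{2 O}$)
$J = 1296$ ($J = \left(36 + \frac{4 - 4}{2 \left(-4\right)}\right)^{2} = \left(36 + \frac{1}{2} \left(- \frac{1}{4}\right) 0\right)^{2} = \left(36 + 0\right)^{2} = 36^{2} = 1296$)
$s{\left(Q{\left(4 + 2 \cdot 6 \right)} \right)} - J = -53 - 1296 = -1349$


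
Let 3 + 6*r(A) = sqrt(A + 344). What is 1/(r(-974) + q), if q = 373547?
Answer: 1494186/558147950719 - 2*I*sqrt(70)/558147950719 ≈ 2.677e-6 - 2.998e-11*I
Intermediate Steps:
r(A) = -1/2 + sqrt(344 + A)/6 (r(A) = -1/2 + sqrt(A + 344)/6 = -1/2 + sqrt(344 + A)/6)
1/(r(-974) + q) = 1/((-1/2 + sqrt(344 - 974)/6) + 373547) = 1/((-1/2 + sqrt(-630)/6) + 373547) = 1/((-1/2 + (3*I*sqrt(70))/6) + 373547) = 1/((-1/2 + I*sqrt(70)/2) + 373547) = 1/(747093/2 + I*sqrt(70)/2)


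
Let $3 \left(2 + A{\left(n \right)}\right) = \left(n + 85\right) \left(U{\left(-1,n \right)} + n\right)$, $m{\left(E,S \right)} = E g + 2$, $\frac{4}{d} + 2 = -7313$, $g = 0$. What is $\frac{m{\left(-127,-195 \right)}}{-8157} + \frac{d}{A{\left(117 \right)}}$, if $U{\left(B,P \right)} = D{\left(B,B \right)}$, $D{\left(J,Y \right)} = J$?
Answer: $- \frac{171410132}{698896613415} \approx -0.00024526$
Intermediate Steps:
$U{\left(B,P \right)} = B$
$d = - \frac{4}{7315}$ ($d = \frac{4}{-2 - 7313} = \frac{4}{-7315} = 4 \left(- \frac{1}{7315}\right) = - \frac{4}{7315} \approx -0.00054682$)
$m{\left(E,S \right)} = 2$ ($m{\left(E,S \right)} = E 0 + 2 = 0 + 2 = 2$)
$A{\left(n \right)} = -2 + \frac{\left(-1 + n\right) \left(85 + n\right)}{3}$ ($A{\left(n \right)} = -2 + \frac{\left(n + 85\right) \left(-1 + n\right)}{3} = -2 + \frac{\left(85 + n\right) \left(-1 + n\right)}{3} = -2 + \frac{\left(-1 + n\right) \left(85 + n\right)}{3}$)
$\frac{m{\left(-127,-195 \right)}}{-8157} + \frac{d}{A{\left(117 \right)}} = \frac{2}{-8157} - \frac{4}{7315 \left(- \frac{91}{3} + 28 \cdot 117 + \frac{117^{2}}{3}\right)} = 2 \left(- \frac{1}{8157}\right) - \frac{4}{7315 \left(- \frac{91}{3} + 3276 + \frac{1}{3} \cdot 13689\right)} = - \frac{2}{8157} - \frac{4}{7315 \left(- \frac{91}{3} + 3276 + 4563\right)} = - \frac{2}{8157} - \frac{4}{7315 \cdot \frac{23426}{3}} = - \frac{2}{8157} - \frac{6}{85680595} = - \frac{171410132}{698896613415}$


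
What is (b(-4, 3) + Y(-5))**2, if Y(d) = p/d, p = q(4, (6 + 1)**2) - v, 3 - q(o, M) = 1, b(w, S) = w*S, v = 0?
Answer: 3844/25 ≈ 153.76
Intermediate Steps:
b(w, S) = S*w
q(o, M) = 2 (q(o, M) = 3 - 1*1 = 3 - 1 = 2)
p = 2 (p = 2 - 1*0 = 2 + 0 = 2)
Y(d) = 2/d
(b(-4, 3) + Y(-5))**2 = (3*(-4) + 2/(-5))**2 = (-12 + 2*(-1/5))**2 = (-12 - 2/5)**2 = (-62/5)**2 = 3844/25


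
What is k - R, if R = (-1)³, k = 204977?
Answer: 204978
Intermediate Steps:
R = -1
k - R = 204977 - 1*(-1) = 204977 + 1 = 204978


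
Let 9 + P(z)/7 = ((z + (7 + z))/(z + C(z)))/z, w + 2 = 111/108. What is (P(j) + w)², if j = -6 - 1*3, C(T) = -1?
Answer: 136165561/32400 ≈ 4202.6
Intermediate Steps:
j = -9 (j = -6 - 3 = -9)
w = -35/36 (w = -2 + 111/108 = -2 + 111*(1/108) = -2 + 37/36 = -35/36 ≈ -0.97222)
P(z) = -63 + 7*(7 + 2*z)/(z*(-1 + z)) (P(z) = -63 + 7*(((z + (7 + z))/(z - 1))/z) = -63 + 7*(((7 + 2*z)/(-1 + z))/z) = -63 + 7*((7 + 2*z)/(z*(-1 + z))) = -63 + 7*(7 + 2*z)/(z*(-1 + z)))
(P(j) + w)² = (7*(7 - 9*(-9)² + 11*(-9))/(-9*(-1 - 9)) - 35/36)² = (7*(-⅑)*(7 - 9*81 - 99)/(-10) - 35/36)² = (7*(-⅑)*(-⅒)*(7 - 729 - 99) - 35/36)² = (7*(-⅑)*(-⅒)*(-821) - 35/36)² = (-5747/90 - 35/36)² = (-11669/180)² = 136165561/32400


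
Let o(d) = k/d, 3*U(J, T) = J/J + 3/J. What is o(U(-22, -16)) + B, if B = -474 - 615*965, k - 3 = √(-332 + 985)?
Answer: -11284833/19 + 66*√653/19 ≈ -5.9385e+5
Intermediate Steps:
k = 3 + √653 (k = 3 + √(-332 + 985) = 3 + √653 ≈ 28.554)
U(J, T) = ⅓ + 1/J (U(J, T) = (J/J + 3/J)/3 = (1 + 3/J)/3 = ⅓ + 1/J)
o(d) = (3 + √653)/d
B = -593949 (B = -474 - 593475 = -593949)
o(U(-22, -16)) + B = (3 + √653)/(((⅓)*(3 - 22)/(-22))) - 593949 = (3 + √653)/(((⅓)*(-1/22)*(-19))) - 593949 = (3 + √653)/(19/66) - 593949 = 66*(3 + √653)/19 - 593949 = (198/19 + 66*√653/19) - 593949 = -11284833/19 + 66*√653/19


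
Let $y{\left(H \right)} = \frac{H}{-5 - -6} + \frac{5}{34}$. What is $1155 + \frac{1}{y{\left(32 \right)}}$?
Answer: $\frac{1262449}{1093} \approx 1155.0$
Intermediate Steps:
$y{\left(H \right)} = \frac{5}{34} + H$ ($y{\left(H \right)} = \frac{H}{-5 + 6} + 5 \cdot \frac{1}{34} = \frac{H}{1} + \frac{5}{34} = H 1 + \frac{5}{34} = H + \frac{5}{34} = \frac{5}{34} + H$)
$1155 + \frac{1}{y{\left(32 \right)}} = 1155 + \frac{1}{\frac{5}{34} + 32} = 1155 + \frac{1}{\frac{1093}{34}} = 1155 + \frac{34}{1093} = \frac{1262449}{1093}$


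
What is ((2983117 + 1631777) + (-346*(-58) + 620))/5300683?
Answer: 4635582/5300683 ≈ 0.87453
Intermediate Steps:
((2983117 + 1631777) + (-346*(-58) + 620))/5300683 = (4614894 + (20068 + 620))*(1/5300683) = (4614894 + 20688)*(1/5300683) = 4635582*(1/5300683) = 4635582/5300683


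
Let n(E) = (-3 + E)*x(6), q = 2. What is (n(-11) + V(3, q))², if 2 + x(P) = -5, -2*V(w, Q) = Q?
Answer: 9409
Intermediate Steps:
V(w, Q) = -Q/2
x(P) = -7 (x(P) = -2 - 5 = -7)
n(E) = 21 - 7*E (n(E) = (-3 + E)*(-7) = 21 - 7*E)
(n(-11) + V(3, q))² = ((21 - 7*(-11)) - ½*2)² = ((21 + 77) - 1)² = (98 - 1)² = 97² = 9409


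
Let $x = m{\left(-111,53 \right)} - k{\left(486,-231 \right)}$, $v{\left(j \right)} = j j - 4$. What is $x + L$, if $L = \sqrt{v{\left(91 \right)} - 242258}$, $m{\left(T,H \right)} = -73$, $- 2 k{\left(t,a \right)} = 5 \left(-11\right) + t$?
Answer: $\frac{285}{2} + i \sqrt{233981} \approx 142.5 + 483.72 i$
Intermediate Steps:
$k{\left(t,a \right)} = \frac{55}{2} - \frac{t}{2}$ ($k{\left(t,a \right)} = - \frac{5 \left(-11\right) + t}{2} = - \frac{-55 + t}{2} = \frac{55}{2} - \frac{t}{2}$)
$v{\left(j \right)} = -4 + j^{2}$ ($v{\left(j \right)} = j^{2} - 4 = -4 + j^{2}$)
$x = \frac{285}{2}$ ($x = -73 - \left(\frac{55}{2} - 243\right) = -73 - - \frac{431}{2} = -73 + \frac{431}{2} = \frac{285}{2} \approx 142.5$)
$L = i \sqrt{233981}$ ($L = \sqrt{\left(-4 + 91^{2}\right) - 242258} = \sqrt{\left(-4 + 8281\right) - 242258} = \sqrt{8277 - 242258} = \sqrt{-233981} = i \sqrt{233981} \approx 483.72 i$)
$x + L = \frac{285}{2} + i \sqrt{233981}$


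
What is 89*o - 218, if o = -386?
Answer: -34572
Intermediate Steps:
89*o - 218 = 89*(-386) - 218 = -34354 - 218 = -34572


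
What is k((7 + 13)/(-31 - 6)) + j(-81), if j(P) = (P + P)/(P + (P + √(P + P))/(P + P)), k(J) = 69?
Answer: 149097891/2099603 - 2916*I*√2/2099603 ≈ 71.012 - 0.0019641*I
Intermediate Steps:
j(P) = 2*P/(P + (P + √2*√P)/(2*P)) (j(P) = (2*P)/(P + (P + √(2*P))/((2*P))) = (2*P)/(P + (P + √2*√P)*(1/(2*P))) = (2*P)/(P + (P + √2*√P)/(2*P)) = 2*P/(P + (P + √2*√P)/(2*P)))
k((7 + 13)/(-31 - 6)) + j(-81) = 69 + 4*(-81)²/(-81 + 2*(-81)² + √2*√(-81)) = 69 + 4*6561/(-81 + 2*6561 + √2*(9*I)) = 69 + 4*6561/(-81 + 13122 + 9*I*√2) = 69 + 4*6561/(13041 + 9*I*√2) = 69 + 26244/(13041 + 9*I*√2)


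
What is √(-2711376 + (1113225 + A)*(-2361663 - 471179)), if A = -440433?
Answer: 8*I*√29779939785 ≈ 1.3806e+6*I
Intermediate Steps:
√(-2711376 + (1113225 + A)*(-2361663 - 471179)) = √(-2711376 + (1113225 - 440433)*(-2361663 - 471179)) = √(-2711376 + 672792*(-2832842)) = √(-2711376 - 1905913434864) = √(-1905916146240) = 8*I*√29779939785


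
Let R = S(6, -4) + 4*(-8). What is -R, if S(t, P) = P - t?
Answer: 42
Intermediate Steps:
R = -42 (R = (-4 - 1*6) + 4*(-8) = (-4 - 6) - 32 = -10 - 32 = -42)
-R = -1*(-42) = 42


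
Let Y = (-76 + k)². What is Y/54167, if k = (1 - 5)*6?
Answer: 10000/54167 ≈ 0.18461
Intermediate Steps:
k = -24 (k = -4*6 = -24)
Y = 10000 (Y = (-76 - 24)² = (-100)² = 10000)
Y/54167 = 10000/54167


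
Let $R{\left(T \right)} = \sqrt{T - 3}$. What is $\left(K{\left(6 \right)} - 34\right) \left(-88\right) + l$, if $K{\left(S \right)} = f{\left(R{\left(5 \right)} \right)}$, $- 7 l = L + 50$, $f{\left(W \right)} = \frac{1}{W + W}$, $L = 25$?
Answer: $\frac{20869}{7} - 22 \sqrt{2} \approx 2950.2$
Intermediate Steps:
$R{\left(T \right)} = \sqrt{-3 + T}$
$f{\left(W \right)} = \frac{1}{2 W}$
$l = - \frac{75}{7}$ ($l = - \frac{25 + 50}{7} = \left(- \frac{1}{7}\right) 75 = - \frac{75}{7} \approx -10.714$)
$K{\left(S \right)} = \frac{\sqrt{2}}{4}$ ($K{\left(S \right)} = \frac{1}{2 \sqrt{-3 + 5}} = \frac{1}{2 \sqrt{2}} = \frac{\frac{1}{2} \sqrt{2}}{2} = \frac{\sqrt{2}}{4}$)
$\left(K{\left(6 \right)} - 34\right) \left(-88\right) + l = \left(\frac{\sqrt{2}}{4} - 34\right) \left(-88\right) - \frac{75}{7} = \left(-34 + \frac{\sqrt{2}}{4}\right) \left(-88\right) - \frac{75}{7} = \left(2992 - 22 \sqrt{2}\right) - \frac{75}{7} = \frac{20869}{7} - 22 \sqrt{2}$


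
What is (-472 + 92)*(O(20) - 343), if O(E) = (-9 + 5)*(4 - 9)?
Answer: 122740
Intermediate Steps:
O(E) = 20 (O(E) = -4*(-5) = 20)
(-472 + 92)*(O(20) - 343) = (-472 + 92)*(20 - 343) = -380*(-323) = 122740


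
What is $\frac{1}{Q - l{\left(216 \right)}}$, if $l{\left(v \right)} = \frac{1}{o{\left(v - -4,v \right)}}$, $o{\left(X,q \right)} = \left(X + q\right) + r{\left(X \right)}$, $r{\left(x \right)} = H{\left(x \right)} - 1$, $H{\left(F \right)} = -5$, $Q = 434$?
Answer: $\frac{430}{186619} \approx 0.0023042$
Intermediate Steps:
$r{\left(x \right)} = -6$ ($r{\left(x \right)} = -5 - 1 = -6$)
$o{\left(X,q \right)} = -6 + X + q$ ($o{\left(X,q \right)} = \left(X + q\right) - 6 = -6 + X + q$)
$l{\left(v \right)} = \frac{1}{-2 + 2 v}$ ($l{\left(v \right)} = \frac{1}{-6 + \left(v - -4\right) + v} = \frac{1}{-6 + \left(v + 4\right) + v} = \frac{1}{-6 + \left(4 + v\right) + v} = \frac{1}{-2 + 2 v}$)
$\frac{1}{Q - l{\left(216 \right)}} = \frac{1}{434 - \frac{1}{2 \left(-1 + 216\right)}} = \frac{1}{434 - \frac{1}{2 \cdot 215}} = \frac{1}{434 - \frac{1}{2} \cdot \frac{1}{215}} = \frac{1}{434 - \frac{1}{430}} = \frac{1}{\frac{186619}{430}} = \frac{430}{186619}$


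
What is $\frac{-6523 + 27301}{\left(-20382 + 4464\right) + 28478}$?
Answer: $\frac{10389}{6280} \approx 1.6543$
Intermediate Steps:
$\frac{-6523 + 27301}{\left(-20382 + 4464\right) + 28478} = \frac{20778}{-15918 + 28478} = \frac{20778}{12560} = 20778 \cdot \frac{1}{12560} = \frac{10389}{6280}$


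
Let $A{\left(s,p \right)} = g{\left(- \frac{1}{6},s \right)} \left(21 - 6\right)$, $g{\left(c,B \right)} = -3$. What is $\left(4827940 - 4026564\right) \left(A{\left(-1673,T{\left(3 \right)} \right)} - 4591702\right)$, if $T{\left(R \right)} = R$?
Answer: $-3679715843872$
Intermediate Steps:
$A{\left(s,p \right)} = -45$ ($A{\left(s,p \right)} = - 3 \left(21 - 6\right) = \left(-3\right) 15 = -45$)
$\left(4827940 - 4026564\right) \left(A{\left(-1673,T{\left(3 \right)} \right)} - 4591702\right) = \left(4827940 - 4026564\right) \left(-45 - 4591702\right) = 801376 \left(-4591747\right) = -3679715843872$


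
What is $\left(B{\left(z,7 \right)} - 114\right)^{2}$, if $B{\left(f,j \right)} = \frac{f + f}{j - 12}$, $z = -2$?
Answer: $\frac{320356}{25} \approx 12814.0$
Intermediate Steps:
$B{\left(f,j \right)} = \frac{2 f}{-12 + j}$
$\left(B{\left(z,7 \right)} - 114\right)^{2} = \left(2 \left(-2\right) \frac{1}{-12 + 7} - 114\right)^{2} = \left(2 \left(-2\right) \frac{1}{-5} - 114\right)^{2} = \left(2 \left(-2\right) \left(- \frac{1}{5}\right) - 114\right)^{2} = \left(\frac{4}{5} - 114\right)^{2} = \left(- \frac{566}{5}\right)^{2} = \frac{320356}{25}$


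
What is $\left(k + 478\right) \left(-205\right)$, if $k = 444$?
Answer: $-189010$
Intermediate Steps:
$\left(k + 478\right) \left(-205\right) = \left(444 + 478\right) \left(-205\right) = 922 \left(-205\right) = -189010$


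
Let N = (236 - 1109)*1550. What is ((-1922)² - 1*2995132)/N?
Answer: -116492/225525 ≈ -0.51654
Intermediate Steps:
N = -1353150 (N = -873*1550 = -1353150)
((-1922)² - 1*2995132)/N = ((-1922)² - 1*2995132)/(-1353150) = (3694084 - 2995132)*(-1/1353150) = 698952*(-1/1353150) = -116492/225525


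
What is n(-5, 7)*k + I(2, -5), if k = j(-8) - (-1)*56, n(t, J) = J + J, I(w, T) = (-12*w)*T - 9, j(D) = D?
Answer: 783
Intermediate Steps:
I(w, T) = -9 - 12*T*w (I(w, T) = -12*T*w - 9 = -9 - 12*T*w)
n(t, J) = 2*J
k = 48 (k = -8 - (-1)*56 = -8 - 1*(-56) = -8 + 56 = 48)
n(-5, 7)*k + I(2, -5) = (2*7)*48 + (-9 - 12*(-5)*2) = 14*48 + (-9 + 120) = 672 + 111 = 783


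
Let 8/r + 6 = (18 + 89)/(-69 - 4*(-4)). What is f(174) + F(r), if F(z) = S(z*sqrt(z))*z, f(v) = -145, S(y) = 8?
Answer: -65017/425 ≈ -152.98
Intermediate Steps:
r = -424/425 (r = 8/(-6 + (18 + 89)/(-69 - 4*(-4))) = 8/(-6 + 107/(-69 + 16)) = 8/(-6 + 107/(-53)) = 8/(-6 + 107*(-1/53)) = 8/(-6 - 107/53) = 8/(-425/53) = 8*(-53/425) = -424/425 ≈ -0.99765)
F(z) = 8*z
f(174) + F(r) = -145 + 8*(-424/425) = -145 - 3392/425 = -65017/425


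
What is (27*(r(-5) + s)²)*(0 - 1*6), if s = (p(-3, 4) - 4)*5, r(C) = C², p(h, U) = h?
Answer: -16200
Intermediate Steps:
s = -35 (s = (-3 - 4)*5 = -7*5 = -35)
(27*(r(-5) + s)²)*(0 - 1*6) = (27*((-5)² - 35)²)*(0 - 1*6) = (27*(25 - 35)²)*(0 - 6) = (27*(-10)²)*(-6) = (27*100)*(-6) = 2700*(-6) = -16200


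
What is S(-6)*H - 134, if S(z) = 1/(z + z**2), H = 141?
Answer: -1293/10 ≈ -129.30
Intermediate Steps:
S(-6)*H - 134 = (1/((-6)*(1 - 6)))*141 - 134 = -1/6/(-5)*141 - 134 = -1/6*(-1/5)*141 - 134 = (1/30)*141 - 134 = 47/10 - 134 = -1293/10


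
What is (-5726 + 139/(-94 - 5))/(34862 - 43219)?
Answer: 567013/827343 ≈ 0.68534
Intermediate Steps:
(-5726 + 139/(-94 - 5))/(34862 - 43219) = (-5726 + 139/(-99))/(-8357) = (-5726 - 1/99*139)*(-1/8357) = (-5726 - 139/99)*(-1/8357) = -567013/99*(-1/8357) = 567013/827343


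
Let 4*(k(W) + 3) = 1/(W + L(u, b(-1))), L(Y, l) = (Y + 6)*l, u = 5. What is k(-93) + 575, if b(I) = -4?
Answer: 313455/548 ≈ 572.00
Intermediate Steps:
L(Y, l) = l*(6 + Y) (L(Y, l) = (6 + Y)*l = l*(6 + Y))
k(W) = -3 + 1/(4*(-44 + W)) (k(W) = -3 + 1/(4*(W - 4*(6 + 5))) = -3 + 1/(4*(W - 4*11)) = -3 + 1/(4*(W - 44)) = -3 + 1/(4*(-44 + W)))
k(-93) + 575 = (529 - 12*(-93))/(4*(-44 - 93)) + 575 = (1/4)*(529 + 1116)/(-137) + 575 = (1/4)*(-1/137)*1645 + 575 = -1645/548 + 575 = 313455/548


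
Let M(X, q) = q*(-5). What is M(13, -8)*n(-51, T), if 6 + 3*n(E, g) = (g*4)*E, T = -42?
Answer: 114160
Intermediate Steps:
M(X, q) = -5*q
n(E, g) = -2 + 4*E*g/3 (n(E, g) = -2 + ((g*4)*E)/3 = -2 + ((4*g)*E)/3 = -2 + (4*E*g)/3 = -2 + 4*E*g/3)
M(13, -8)*n(-51, T) = (-5*(-8))*(-2 + (4/3)*(-51)*(-42)) = 40*(-2 + 2856) = 40*2854 = 114160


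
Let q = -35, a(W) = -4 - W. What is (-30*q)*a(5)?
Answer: -9450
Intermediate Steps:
(-30*q)*a(5) = (-30*(-35))*(-4 - 1*5) = 1050*(-4 - 5) = 1050*(-9) = -9450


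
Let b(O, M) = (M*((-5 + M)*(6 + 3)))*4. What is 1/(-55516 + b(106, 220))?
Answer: 1/1647284 ≈ 6.0706e-7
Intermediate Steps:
b(O, M) = 4*M*(-45 + 9*M) (b(O, M) = (M*((-5 + M)*9))*4 = (M*(-45 + 9*M))*4 = 4*M*(-45 + 9*M))
1/(-55516 + b(106, 220)) = 1/(-55516 + 36*220*(-5 + 220)) = 1/(-55516 + 36*220*215) = 1/(-55516 + 1702800) = 1/1647284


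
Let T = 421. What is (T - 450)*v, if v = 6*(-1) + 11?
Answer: -145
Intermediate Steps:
v = 5 (v = -6 + 11 = 5)
(T - 450)*v = (421 - 450)*5 = -29*5 = -145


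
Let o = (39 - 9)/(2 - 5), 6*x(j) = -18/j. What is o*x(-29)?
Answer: -30/29 ≈ -1.0345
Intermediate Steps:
x(j) = -3/j (x(j) = (-18/j)/6 = -3/j)
o = -10 (o = 30/(-3) = 30*(-⅓) = -10)
o*x(-29) = -(-30)/(-29) = -(-30)*(-1)/29 = -10*3/29 = -30/29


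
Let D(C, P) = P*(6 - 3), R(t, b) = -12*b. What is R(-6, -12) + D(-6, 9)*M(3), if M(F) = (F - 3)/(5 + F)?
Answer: 144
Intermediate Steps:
M(F) = (-3 + F)/(5 + F)
D(C, P) = 3*P (D(C, P) = P*3 = 3*P)
R(-6, -12) + D(-6, 9)*M(3) = -12*(-12) + (3*9)*((-3 + 3)/(5 + 3)) = 144 + 27*(0/8) = 144 + 27*((⅛)*0) = 144 + 27*0 = 144 + 0 = 144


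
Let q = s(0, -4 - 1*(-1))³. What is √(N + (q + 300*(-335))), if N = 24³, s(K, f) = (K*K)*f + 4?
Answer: 2*I*√21653 ≈ 294.3*I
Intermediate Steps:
s(K, f) = 4 + f*K² (s(K, f) = K²*f + 4 = f*K² + 4 = 4 + f*K²)
N = 13824
q = 64 (q = (4 + (-4 - 1*(-1))*0²)³ = (4 + (-4 + 1)*0)³ = (4 - 3*0)³ = (4 + 0)³ = 4³ = 64)
√(N + (q + 300*(-335))) = √(13824 + (64 + 300*(-335))) = √(13824 + (64 - 100500)) = √(13824 - 100436) = √(-86612) = 2*I*√21653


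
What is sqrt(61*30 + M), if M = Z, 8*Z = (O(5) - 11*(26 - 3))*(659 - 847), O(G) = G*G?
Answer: 2*sqrt(1797) ≈ 84.782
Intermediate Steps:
O(G) = G**2
Z = 5358 (Z = ((5**2 - 11*(26 - 3))*(659 - 847))/8 = ((25 - 11*23)*(-188))/8 = ((25 - 253)*(-188))/8 = (-228*(-188))/8 = (1/8)*42864 = 5358)
M = 5358
sqrt(61*30 + M) = sqrt(61*30 + 5358) = sqrt(1830 + 5358) = sqrt(7188) = 2*sqrt(1797)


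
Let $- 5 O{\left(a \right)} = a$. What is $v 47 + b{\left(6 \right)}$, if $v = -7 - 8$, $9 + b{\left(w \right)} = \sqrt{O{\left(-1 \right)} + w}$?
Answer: $-714 + \frac{\sqrt{155}}{5} \approx -711.51$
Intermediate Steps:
$O{\left(a \right)} = - \frac{a}{5}$
$b{\left(w \right)} = -9 + \sqrt{\frac{1}{5} + w}$ ($b{\left(w \right)} = -9 + \sqrt{\left(- \frac{1}{5}\right) \left(-1\right) + w} = -9 + \sqrt{\frac{1}{5} + w}$)
$v = -15$ ($v = -7 - 8 = -15$)
$v 47 + b{\left(6 \right)} = \left(-15\right) 47 - \left(9 - \frac{\sqrt{5 + 25 \cdot 6}}{5}\right) = -705 - \left(9 - \frac{\sqrt{5 + 150}}{5}\right) = -705 - \left(9 - \frac{\sqrt{155}}{5}\right) = -714 + \frac{\sqrt{155}}{5}$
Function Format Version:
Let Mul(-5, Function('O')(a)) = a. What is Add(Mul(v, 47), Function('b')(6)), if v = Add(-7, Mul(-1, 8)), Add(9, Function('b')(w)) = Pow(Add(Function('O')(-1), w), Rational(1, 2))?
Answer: Add(-714, Mul(Rational(1, 5), Pow(155, Rational(1, 2)))) ≈ -711.51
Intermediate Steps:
Function('O')(a) = Mul(Rational(-1, 5), a)
Function('b')(w) = Add(-9, Pow(Add(Rational(1, 5), w), Rational(1, 2))) (Function('b')(w) = Add(-9, Pow(Add(Mul(Rational(-1, 5), -1), w), Rational(1, 2))) = Add(-9, Pow(Add(Rational(1, 5), w), Rational(1, 2))))
v = -15 (v = Add(-7, -8) = -15)
Add(Mul(v, 47), Function('b')(6)) = Add(Mul(-15, 47), Add(-9, Mul(Rational(1, 5), Pow(Add(5, Mul(25, 6)), Rational(1, 2))))) = Add(-705, Add(-9, Mul(Rational(1, 5), Pow(Add(5, 150), Rational(1, 2))))) = Add(-705, Add(-9, Mul(Rational(1, 5), Pow(155, Rational(1, 2))))) = Add(-714, Mul(Rational(1, 5), Pow(155, Rational(1, 2))))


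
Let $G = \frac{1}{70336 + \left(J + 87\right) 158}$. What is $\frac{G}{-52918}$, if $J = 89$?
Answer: $- \frac{1}{5193584192} \approx -1.9255 \cdot 10^{-10}$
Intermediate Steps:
$G = \frac{1}{98144}$ ($G = \frac{1}{70336 + \left(89 + 87\right) 158} = \frac{1}{70336 + 176 \cdot 158} = \frac{1}{70336 + 27808} = \frac{1}{98144} \approx 1.0189 \cdot 10^{-5}$)
$\frac{G}{-52918} = \frac{1}{98144 \left(-52918\right)} = \frac{1}{98144} \left(- \frac{1}{52918}\right) = - \frac{1}{5193584192}$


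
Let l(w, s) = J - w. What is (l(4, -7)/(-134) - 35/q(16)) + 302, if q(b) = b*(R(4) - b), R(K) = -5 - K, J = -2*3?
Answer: 1619589/5360 ≈ 302.16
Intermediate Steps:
J = -6
l(w, s) = -6 - w
q(b) = b*(-9 - b) (q(b) = b*((-5 - 1*4) - b) = b*((-5 - 4) - b) = b*(-9 - b))
(l(4, -7)/(-134) - 35/q(16)) + 302 = ((-6 - 1*4)/(-134) - 35*(-1/(16*(9 + 16)))) + 302 = ((-6 - 4)*(-1/134) - 35/((-1*16*25))) + 302 = (-10*(-1/134) - 35/(-400)) + 302 = (5/67 - 35*(-1/400)) + 302 = (5/67 + 7/80) + 302 = 869/5360 + 302 = 1619589/5360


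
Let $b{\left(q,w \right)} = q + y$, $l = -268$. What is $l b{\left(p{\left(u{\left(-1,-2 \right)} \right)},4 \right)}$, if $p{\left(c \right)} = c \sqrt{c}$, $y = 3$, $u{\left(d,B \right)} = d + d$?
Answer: $-804 + 536 i \sqrt{2} \approx -804.0 + 758.02 i$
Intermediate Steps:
$u{\left(d,B \right)} = 2 d$
$p{\left(c \right)} = c^{\frac{3}{2}}$
$b{\left(q,w \right)} = 3 + q$ ($b{\left(q,w \right)} = q + 3 = 3 + q$)
$l b{\left(p{\left(u{\left(-1,-2 \right)} \right)},4 \right)} = - 268 \left(3 + \left(2 \left(-1\right)\right)^{\frac{3}{2}}\right) = - 268 \left(3 + \left(-2\right)^{\frac{3}{2}}\right) = - 268 \left(3 - 2 i \sqrt{2}\right) = -804 + 536 i \sqrt{2}$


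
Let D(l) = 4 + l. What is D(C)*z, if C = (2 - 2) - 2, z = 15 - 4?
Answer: 22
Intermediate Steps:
z = 11
C = -2 (C = 0 - 2 = -2)
D(C)*z = (4 - 2)*11 = 2*11 = 22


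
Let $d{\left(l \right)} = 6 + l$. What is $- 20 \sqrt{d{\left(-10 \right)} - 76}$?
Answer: $- 80 i \sqrt{5} \approx - 178.89 i$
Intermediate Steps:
$- 20 \sqrt{d{\left(-10 \right)} - 76} = - 20 \sqrt{\left(6 - 10\right) - 76} = - 20 \sqrt{-4 - 76} = - 20 \sqrt{-80} = - 20 \cdot 4 i \sqrt{5} = - 80 i \sqrt{5}$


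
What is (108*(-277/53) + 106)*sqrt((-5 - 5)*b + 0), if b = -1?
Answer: -24298*sqrt(10)/53 ≈ -1449.8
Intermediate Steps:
(108*(-277/53) + 106)*sqrt((-5 - 5)*b + 0) = (108*(-277/53) + 106)*sqrt((-5 - 5)*(-1) + 0) = (108*(-277*1/53) + 106)*sqrt(-10*(-1) + 0) = (108*(-277/53) + 106)*sqrt(10 + 0) = (-29916/53 + 106)*sqrt(10) = -24298*sqrt(10)/53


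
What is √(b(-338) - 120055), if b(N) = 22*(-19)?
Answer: I*√120473 ≈ 347.09*I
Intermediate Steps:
b(N) = -418
√(b(-338) - 120055) = √(-418 - 120055) = √(-120473) = I*√120473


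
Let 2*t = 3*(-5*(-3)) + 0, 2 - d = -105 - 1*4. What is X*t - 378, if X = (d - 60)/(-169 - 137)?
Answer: -1527/4 ≈ -381.75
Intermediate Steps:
d = 111 (d = 2 - (-105 - 1*4) = 2 - (-105 - 4) = 2 - 1*(-109) = 2 + 109 = 111)
t = 45/2 (t = (3*(-5*(-3)) + 0)/2 = (3*15 + 0)/2 = (45 + 0)/2 = (½)*45 = 45/2 ≈ 22.500)
X = -⅙ (X = (111 - 60)/(-169 - 137) = 51/(-306) = 51*(-1/306) = -⅙ ≈ -0.16667)
X*t - 378 = -⅙*45/2 - 378 = -15/4 - 378 = -1527/4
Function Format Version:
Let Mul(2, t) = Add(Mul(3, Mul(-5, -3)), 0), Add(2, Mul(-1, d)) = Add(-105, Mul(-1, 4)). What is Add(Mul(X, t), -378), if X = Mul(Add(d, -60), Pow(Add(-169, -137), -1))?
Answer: Rational(-1527, 4) ≈ -381.75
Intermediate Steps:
d = 111 (d = Add(2, Mul(-1, Add(-105, Mul(-1, 4)))) = Add(2, Mul(-1, Add(-105, -4))) = Add(2, Mul(-1, -109)) = Add(2, 109) = 111)
t = Rational(45, 2) (t = Mul(Rational(1, 2), Add(Mul(3, Mul(-5, -3)), 0)) = Mul(Rational(1, 2), Add(Mul(3, 15), 0)) = Mul(Rational(1, 2), Add(45, 0)) = Mul(Rational(1, 2), 45) = Rational(45, 2) ≈ 22.500)
X = Rational(-1, 6) (X = Mul(Add(111, -60), Pow(Add(-169, -137), -1)) = Mul(51, Pow(-306, -1)) = Mul(51, Rational(-1, 306)) = Rational(-1, 6) ≈ -0.16667)
Add(Mul(X, t), -378) = Add(Mul(Rational(-1, 6), Rational(45, 2)), -378) = Add(Rational(-15, 4), -378) = Rational(-1527, 4)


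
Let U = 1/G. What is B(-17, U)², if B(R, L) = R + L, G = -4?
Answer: 4761/16 ≈ 297.56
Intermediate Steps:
U = -¼ (U = 1/(-4) = -¼ ≈ -0.25000)
B(R, L) = L + R
B(-17, U)² = (-¼ - 17)² = (-69/4)² = 4761/16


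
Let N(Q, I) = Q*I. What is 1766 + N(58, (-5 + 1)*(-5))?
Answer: 2926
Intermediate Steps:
N(Q, I) = I*Q
1766 + N(58, (-5 + 1)*(-5)) = 1766 + ((-5 + 1)*(-5))*58 = 1766 - 4*(-5)*58 = 1766 + 20*58 = 1766 + 1160 = 2926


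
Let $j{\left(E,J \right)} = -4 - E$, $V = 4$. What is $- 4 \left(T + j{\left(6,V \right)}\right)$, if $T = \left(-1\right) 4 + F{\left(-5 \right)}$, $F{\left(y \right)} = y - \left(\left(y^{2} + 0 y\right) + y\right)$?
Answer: $156$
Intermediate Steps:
$F{\left(y \right)} = - y^{2}$ ($F{\left(y \right)} = y - \left(\left(y^{2} + 0\right) + y\right) = y - \left(y^{2} + y\right) = y - \left(y + y^{2}\right) = - y^{2}$)
$T = -29$ ($T = \left(-1\right) 4 - \left(-5\right)^{2} = -4 - 25 = -29$)
$- 4 \left(T + j{\left(6,V \right)}\right) = - 4 \left(-29 - 10\right) = \left(-4\right) \left(-39\right) = 156$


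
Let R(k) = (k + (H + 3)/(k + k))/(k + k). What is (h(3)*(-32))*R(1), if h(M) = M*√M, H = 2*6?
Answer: -408*√3 ≈ -706.68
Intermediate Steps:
H = 12
h(M) = M^(3/2)
R(k) = (k + 15/(2*k))/(2*k) (R(k) = (k + (12 + 3)/(k + k))/(k + k) = (k + 15/((2*k)))/((2*k)) = (k + 15*(1/(2*k)))*(1/(2*k)) = (k + 15/(2*k))*(1/(2*k)) = (k + 15/(2*k))/(2*k))
(h(3)*(-32))*R(1) = (3^(3/2)*(-32))*(½ + (15/4)/1²) = ((3*√3)*(-32))*(½ + (15/4)*1) = (-96*√3)*(½ + 15/4) = -96*√3*(17/4) = -408*√3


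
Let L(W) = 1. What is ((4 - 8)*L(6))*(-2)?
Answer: 8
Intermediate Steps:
((4 - 8)*L(6))*(-2) = ((4 - 8)*1)*(-2) = -4*1*(-2) = -4*(-2) = 8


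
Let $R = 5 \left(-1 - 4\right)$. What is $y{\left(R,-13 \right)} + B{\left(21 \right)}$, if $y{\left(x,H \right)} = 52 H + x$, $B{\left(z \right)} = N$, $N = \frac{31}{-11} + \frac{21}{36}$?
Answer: $- \frac{92827}{132} \approx -703.23$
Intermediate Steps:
$R = -25$ ($R = 5 \left(-5\right) = -25$)
$N = - \frac{295}{132}$ ($N = 31 \left(- \frac{1}{11}\right) + 21 \cdot \frac{1}{36} = - \frac{31}{11} + \frac{7}{12} = - \frac{295}{132} \approx -2.2348$)
$B{\left(z \right)} = - \frac{295}{132}$
$y{\left(x,H \right)} = x + 52 H$
$y{\left(R,-13 \right)} + B{\left(21 \right)} = \left(-25 + 52 \left(-13\right)\right) - \frac{295}{132} = \left(-25 - 676\right) - \frac{295}{132} = -701 - \frac{295}{132} = - \frac{92827}{132}$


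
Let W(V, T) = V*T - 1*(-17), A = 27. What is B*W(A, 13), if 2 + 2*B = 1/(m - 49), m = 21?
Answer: -2622/7 ≈ -374.57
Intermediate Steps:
W(V, T) = 17 + T*V (W(V, T) = T*V + 17 = 17 + T*V)
B = -57/56 (B = -1 + 1/(2*(21 - 49)) = -1 + (½)/(-28) = -1 + (½)*(-1/28) = -1 - 1/56 = -57/56 ≈ -1.0179)
B*W(A, 13) = -57*(17 + 13*27)/56 = -57*(17 + 351)/56 = -57/56*368 = -2622/7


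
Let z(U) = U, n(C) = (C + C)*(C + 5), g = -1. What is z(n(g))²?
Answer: 64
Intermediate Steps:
n(C) = 2*C*(5 + C) (n(C) = (2*C)*(5 + C) = 2*C*(5 + C))
z(n(g))² = (2*(-1)*(5 - 1))² = (2*(-1)*4)² = (-8)² = 64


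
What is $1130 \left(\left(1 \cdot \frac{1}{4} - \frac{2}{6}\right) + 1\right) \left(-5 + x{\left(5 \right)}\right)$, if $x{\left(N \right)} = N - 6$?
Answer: $-6215$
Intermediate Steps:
$x{\left(N \right)} = -6 + N$ ($x{\left(N \right)} = N - 6 = -6 + N$)
$1130 \left(\left(1 \cdot \frac{1}{4} - \frac{2}{6}\right) + 1\right) \left(-5 + x{\left(5 \right)}\right) = 1130 \left(\left(1 \cdot \frac{1}{4} - \frac{2}{6}\right) + 1\right) \left(-5 + \left(-6 + 5\right)\right) = 1130 \left(\left(1 \cdot \frac{1}{4} - \frac{1}{3}\right) + 1\right) \left(-5 - 1\right) = 1130 \left(\left(\frac{1}{4} - \frac{1}{3}\right) + 1\right) \left(-6\right) = 1130 \left(- \frac{1}{12} + 1\right) \left(-6\right) = 1130 \cdot \frac{11}{12} \left(-6\right) = 1130 \left(- \frac{11}{2}\right) = -6215$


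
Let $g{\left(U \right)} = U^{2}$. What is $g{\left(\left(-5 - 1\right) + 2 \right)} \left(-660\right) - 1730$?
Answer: $-12290$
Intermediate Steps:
$g{\left(\left(-5 - 1\right) + 2 \right)} \left(-660\right) - 1730 = \left(\left(-5 - 1\right) + 2\right)^{2} \left(-660\right) - 1730 = \left(-6 + 2\right)^{2} \left(-660\right) - 1730 = \left(-4\right)^{2} \left(-660\right) - 1730 = 16 \left(-660\right) - 1730 = -10560 - 1730 = -12290$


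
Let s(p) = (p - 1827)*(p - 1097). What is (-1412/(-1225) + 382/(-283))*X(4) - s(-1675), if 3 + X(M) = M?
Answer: -3365362884554/346675 ≈ -9.7076e+6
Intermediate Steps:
X(M) = -3 + M
s(p) = (-1827 + p)*(-1097 + p)
(-1412/(-1225) + 382/(-283))*X(4) - s(-1675) = (-1412/(-1225) + 382/(-283))*(-3 + 4) - (2004219 + (-1675)² - 2924*(-1675)) = (-1412*(-1/1225) + 382*(-1/283))*1 - (2004219 + 2805625 + 4897700) = (1412/1225 - 382/283)*1 - 1*9707544 = -68354/346675*1 - 9707544 = -68354/346675 - 9707544 = -3365362884554/346675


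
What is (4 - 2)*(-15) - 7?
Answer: -37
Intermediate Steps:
(4 - 2)*(-15) - 7 = 2*(-15) - 7 = -30 - 7 = -37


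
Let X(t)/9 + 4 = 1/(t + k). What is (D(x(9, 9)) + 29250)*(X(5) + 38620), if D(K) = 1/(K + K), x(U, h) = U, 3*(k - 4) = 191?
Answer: 4428578394839/3924 ≈ 1.1286e+9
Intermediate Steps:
k = 203/3 (k = 4 + (1/3)*191 = 4 + 191/3 = 203/3 ≈ 67.667)
X(t) = -36 + 9/(203/3 + t) (X(t) = -36 + 9/(t + 203/3) = -36 + 9/(203/3 + t))
D(K) = 1/(2*K)
(D(x(9, 9)) + 29250)*(X(5) + 38620) = ((1/2)/9 + 29250)*(9*(-809 - 12*5)/(203 + 3*5) + 38620) = ((1/2)*(1/9) + 29250)*(9*(-809 - 60)/(203 + 15) + 38620) = (1/18 + 29250)*(9*(-869)/218 + 38620) = 526501*(9*(1/218)*(-869) + 38620)/18 = 526501*(-7821/218 + 38620)/18 = (526501/18)*(8411339/218) = 4428578394839/3924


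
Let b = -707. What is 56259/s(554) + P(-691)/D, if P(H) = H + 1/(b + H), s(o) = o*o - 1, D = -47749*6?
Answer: 1087107729233/5853579514380 ≈ 0.18572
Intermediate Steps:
D = -286494
s(o) = -1 + o² (s(o) = o² - 1 = -1 + o²)
P(H) = H + 1/(-707 + H)
56259/s(554) + P(-691)/D = 56259/(-1 + 554²) + ((1 + (-691)² - 707*(-691))/(-707 - 691))/(-286494) = 56259/(-1 + 306916) + ((1 + 477481 + 488537)/(-1398))*(-1/286494) = 56259/306915 - 1/1398*966019*(-1/286494) = 56259*(1/306915) - 966019/1398*(-1/286494) = 2679/14615 + 966019/400518612 = 1087107729233/5853579514380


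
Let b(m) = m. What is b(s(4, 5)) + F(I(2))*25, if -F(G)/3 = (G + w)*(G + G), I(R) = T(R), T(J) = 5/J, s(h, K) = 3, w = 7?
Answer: -7119/2 ≈ -3559.5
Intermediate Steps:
I(R) = 5/R
F(G) = -6*G*(7 + G) (F(G) = -3*(G + 7)*(G + G) = -3*(7 + G)*2*G = -6*G*(7 + G))
b(s(4, 5)) + F(I(2))*25 = 3 - 6*5/2*(7 + 5/2)*25 = 3 - 6*5/2*19/2*25 = 3 - 285/2*25 = 3 - 7125/2 = -7119/2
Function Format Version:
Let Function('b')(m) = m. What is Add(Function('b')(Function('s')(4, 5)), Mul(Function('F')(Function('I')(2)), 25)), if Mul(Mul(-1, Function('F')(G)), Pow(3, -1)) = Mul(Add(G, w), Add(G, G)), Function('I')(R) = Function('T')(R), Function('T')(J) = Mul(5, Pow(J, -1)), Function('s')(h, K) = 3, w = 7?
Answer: Rational(-7119, 2) ≈ -3559.5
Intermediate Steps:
Function('I')(R) = Mul(5, Pow(R, -1))
Function('F')(G) = Mul(-6, G, Add(7, G)) (Function('F')(G) = Mul(-3, Mul(Add(G, 7), Add(G, G))) = Mul(-3, Mul(Add(7, G), Mul(2, G))) = Mul(-3, Mul(2, G, Add(7, G))) = Mul(-6, G, Add(7, G)))
Add(Function('b')(Function('s')(4, 5)), Mul(Function('F')(Function('I')(2)), 25)) = Add(3, Mul(Mul(-6, Mul(5, Pow(2, -1)), Add(7, Mul(5, Pow(2, -1)))), 25)) = Add(3, Mul(Mul(-6, Mul(5, Rational(1, 2)), Add(7, Mul(5, Rational(1, 2)))), 25)) = Add(3, Mul(Mul(-6, Rational(5, 2), Add(7, Rational(5, 2))), 25)) = Add(3, Mul(Mul(-6, Rational(5, 2), Rational(19, 2)), 25)) = Add(3, Mul(Rational(-285, 2), 25)) = Add(3, Rational(-7125, 2)) = Rational(-7119, 2)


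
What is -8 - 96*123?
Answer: -11816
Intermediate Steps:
-8 - 96*123 = -8 - 11808 = -11816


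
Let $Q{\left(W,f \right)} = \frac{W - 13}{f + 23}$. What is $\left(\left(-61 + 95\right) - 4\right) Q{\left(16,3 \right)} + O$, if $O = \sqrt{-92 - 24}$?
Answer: $\frac{45}{13} + 2 i \sqrt{29} \approx 3.4615 + 10.77 i$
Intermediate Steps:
$Q{\left(W,f \right)} = \frac{-13 + W}{23 + f}$
$O = 2 i \sqrt{29}$ ($O = \sqrt{-116} = 2 i \sqrt{29} \approx 10.77 i$)
$\left(\left(-61 + 95\right) - 4\right) Q{\left(16,3 \right)} + O = \left(\left(-61 + 95\right) - 4\right) \frac{-13 + 16}{23 + 3} + 2 i \sqrt{29} = \left(34 - 4\right) \frac{1}{26} \cdot 3 + 2 i \sqrt{29} = 30 \cdot \frac{1}{26} \cdot 3 + 2 i \sqrt{29} = 30 \cdot \frac{3}{26} + 2 i \sqrt{29} = \frac{45}{13} + 2 i \sqrt{29}$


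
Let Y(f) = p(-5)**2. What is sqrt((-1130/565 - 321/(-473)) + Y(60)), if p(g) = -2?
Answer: sqrt(599291)/473 ≈ 1.6367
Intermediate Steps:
Y(f) = 4 (Y(f) = (-2)**2 = 4)
sqrt((-1130/565 - 321/(-473)) + Y(60)) = sqrt((-1130/565 - 321/(-473)) + 4) = sqrt((-1130*1/565 - 321*(-1/473)) + 4) = sqrt((-2 + 321/473) + 4) = sqrt(-625/473 + 4) = sqrt(1267/473) = sqrt(599291)/473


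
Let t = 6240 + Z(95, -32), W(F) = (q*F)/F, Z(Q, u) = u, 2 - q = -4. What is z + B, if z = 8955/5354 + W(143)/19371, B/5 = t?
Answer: 1073134782263/34570778 ≈ 31042.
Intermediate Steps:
q = 6 (q = 2 - 1*(-4) = 2 + 4 = 6)
W(F) = 6 (W(F) = (6*F)/F = 6)
t = 6208 (t = 6240 - 32 = 6208)
B = 31040 (B = 5*6208 = 31040)
z = 57833143/34570778 (z = 8955/5354 + 6/19371 = 8955*(1/5354) + 6*(1/19371) = 8955/5354 + 2/6457 = 57833143/34570778 ≈ 1.6729)
z + B = 57833143/34570778 + 31040 = 1073134782263/34570778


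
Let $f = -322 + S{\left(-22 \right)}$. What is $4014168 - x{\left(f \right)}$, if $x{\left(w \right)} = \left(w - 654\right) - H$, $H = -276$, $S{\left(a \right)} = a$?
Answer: $4014890$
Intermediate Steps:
$f = -344$ ($f = -322 - 22 = -344$)
$x{\left(w \right)} = -378 + w$ ($x{\left(w \right)} = \left(w - 654\right) - -276 = \left(-654 + w\right) + 276 = -378 + w$)
$4014168 - x{\left(f \right)} = 4014168 - \left(-378 - 344\right) = 4014168 - -722 = 4014168 + 722 = 4014890$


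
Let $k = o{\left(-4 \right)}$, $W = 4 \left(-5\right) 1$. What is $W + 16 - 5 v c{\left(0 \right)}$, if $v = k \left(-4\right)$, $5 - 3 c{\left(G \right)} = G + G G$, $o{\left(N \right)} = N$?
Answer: $- \frac{6460}{3} \approx -2153.3$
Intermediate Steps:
$W = -20$ ($W = \left(-20\right) 1 = -20$)
$k = -4$
$c{\left(G \right)} = \frac{5}{3} - \frac{G}{3} - \frac{G^{2}}{3}$ ($c{\left(G \right)} = \frac{5}{3} - \frac{G + G G}{3} = \frac{5}{3} - \frac{G + G^{2}}{3} = \frac{5}{3} - \left(\frac{G}{3} + \frac{G^{2}}{3}\right) = \frac{5}{3} - \frac{G}{3} - \frac{G^{2}}{3}$)
$v = 16$ ($v = \left(-4\right) \left(-4\right) = 16$)
$W + 16 - 5 v c{\left(0 \right)} = -20 + 16 \left(-5\right) 16 \left(\frac{5}{3} - 0 - \frac{0^{2}}{3}\right) = -20 + 16 \left(- 80 \left(\frac{5}{3} + 0 - 0\right)\right) = -20 + 16 \left(- 80 \left(\frac{5}{3} + 0 + 0\right)\right) = -20 + 16 \left(\left(-80\right) \frac{5}{3}\right) = -20 + 16 \left(- \frac{400}{3}\right) = -20 - \frac{6400}{3} = - \frac{6460}{3}$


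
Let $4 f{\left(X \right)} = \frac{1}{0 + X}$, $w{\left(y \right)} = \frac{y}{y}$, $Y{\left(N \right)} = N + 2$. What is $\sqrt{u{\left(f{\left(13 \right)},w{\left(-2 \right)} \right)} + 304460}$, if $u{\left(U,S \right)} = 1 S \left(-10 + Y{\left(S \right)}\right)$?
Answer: $\sqrt{304453} \approx 551.77$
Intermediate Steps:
$Y{\left(N \right)} = 2 + N$
$w{\left(y \right)} = 1$
$f{\left(X \right)} = \frac{1}{4 X}$ ($f{\left(X \right)} = \frac{1}{4 \left(0 + X\right)} = \frac{1}{4 X}$)
$u{\left(U,S \right)} = S \left(-8 + S\right)$ ($u{\left(U,S \right)} = 1 S \left(-10 + \left(2 + S\right)\right) = S \left(-8 + S\right)$)
$\sqrt{u{\left(f{\left(13 \right)},w{\left(-2 \right)} \right)} + 304460} = \sqrt{1 \left(-8 + 1\right) + 304460} = \sqrt{1 \left(-7\right) + 304460} = \sqrt{-7 + 304460} = \sqrt{304453}$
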